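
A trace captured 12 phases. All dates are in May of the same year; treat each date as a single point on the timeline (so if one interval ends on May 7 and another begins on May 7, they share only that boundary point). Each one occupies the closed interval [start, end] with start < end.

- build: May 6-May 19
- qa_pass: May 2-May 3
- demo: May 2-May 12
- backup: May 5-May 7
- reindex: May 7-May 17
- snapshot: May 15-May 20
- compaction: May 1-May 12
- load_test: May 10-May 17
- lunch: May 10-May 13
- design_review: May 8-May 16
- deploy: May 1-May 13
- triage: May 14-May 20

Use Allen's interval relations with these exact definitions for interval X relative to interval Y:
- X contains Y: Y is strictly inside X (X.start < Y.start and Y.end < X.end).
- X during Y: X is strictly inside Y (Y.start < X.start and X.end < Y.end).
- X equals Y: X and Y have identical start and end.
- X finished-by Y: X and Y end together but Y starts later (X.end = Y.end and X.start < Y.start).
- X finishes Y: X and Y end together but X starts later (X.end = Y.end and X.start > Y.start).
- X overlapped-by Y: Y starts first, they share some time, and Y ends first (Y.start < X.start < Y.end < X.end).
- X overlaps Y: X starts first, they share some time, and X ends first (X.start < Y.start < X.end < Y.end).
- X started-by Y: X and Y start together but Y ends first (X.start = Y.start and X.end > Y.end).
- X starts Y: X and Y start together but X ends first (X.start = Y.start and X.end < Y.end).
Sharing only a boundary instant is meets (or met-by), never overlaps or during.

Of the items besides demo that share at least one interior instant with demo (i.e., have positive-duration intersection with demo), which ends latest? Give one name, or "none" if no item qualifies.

build

Target demo = [May 2, May 12].
backup [May 5, May 7] → during → candidate.
build [May 6, May 19] → overlapped-by → candidate.
compaction [May 1, May 12] → finished-by → candidate.
deploy [May 1, May 13] → contains → candidate.
design_review [May 8, May 16] → overlapped-by → candidate.
load_test [May 10, May 17] → overlapped-by → candidate.
lunch [May 10, May 13] → overlapped-by → candidate.
qa_pass [May 2, May 3] → starts → candidate.
reindex [May 7, May 17] → overlapped-by → candidate.
snapshot [May 15, May 20] → after → excluded.
triage [May 14, May 20] → after → excluded.
Among candidates, latest end is May 19 → build.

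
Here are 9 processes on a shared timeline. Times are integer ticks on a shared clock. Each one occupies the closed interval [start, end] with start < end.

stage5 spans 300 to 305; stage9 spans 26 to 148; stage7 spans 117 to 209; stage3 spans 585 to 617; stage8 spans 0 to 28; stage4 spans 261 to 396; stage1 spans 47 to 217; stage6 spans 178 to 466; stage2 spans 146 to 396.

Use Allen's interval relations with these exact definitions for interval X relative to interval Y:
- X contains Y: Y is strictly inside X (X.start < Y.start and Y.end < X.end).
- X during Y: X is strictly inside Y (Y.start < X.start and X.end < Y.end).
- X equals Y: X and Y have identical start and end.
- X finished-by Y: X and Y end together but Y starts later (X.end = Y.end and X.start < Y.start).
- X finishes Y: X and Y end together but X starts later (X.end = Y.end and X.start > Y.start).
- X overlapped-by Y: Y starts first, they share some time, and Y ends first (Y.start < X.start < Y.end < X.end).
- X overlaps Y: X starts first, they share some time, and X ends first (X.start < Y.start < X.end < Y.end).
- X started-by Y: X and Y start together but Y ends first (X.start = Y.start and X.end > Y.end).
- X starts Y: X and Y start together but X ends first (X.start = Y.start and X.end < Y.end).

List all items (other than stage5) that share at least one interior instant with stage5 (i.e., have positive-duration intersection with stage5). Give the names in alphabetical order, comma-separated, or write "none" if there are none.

stage2, stage4, stage6

Target stage5 = [300, 305].
stage1 [47, 217] → before → no.
stage2 [146, 396] → contains → yes.
stage3 [585, 617] → after → no.
stage4 [261, 396] → contains → yes.
stage6 [178, 466] → contains → yes.
stage7 [117, 209] → before → no.
stage8 [0, 28] → before → no.
stage9 [26, 148] → before → no.
Result: stage2, stage4, stage6.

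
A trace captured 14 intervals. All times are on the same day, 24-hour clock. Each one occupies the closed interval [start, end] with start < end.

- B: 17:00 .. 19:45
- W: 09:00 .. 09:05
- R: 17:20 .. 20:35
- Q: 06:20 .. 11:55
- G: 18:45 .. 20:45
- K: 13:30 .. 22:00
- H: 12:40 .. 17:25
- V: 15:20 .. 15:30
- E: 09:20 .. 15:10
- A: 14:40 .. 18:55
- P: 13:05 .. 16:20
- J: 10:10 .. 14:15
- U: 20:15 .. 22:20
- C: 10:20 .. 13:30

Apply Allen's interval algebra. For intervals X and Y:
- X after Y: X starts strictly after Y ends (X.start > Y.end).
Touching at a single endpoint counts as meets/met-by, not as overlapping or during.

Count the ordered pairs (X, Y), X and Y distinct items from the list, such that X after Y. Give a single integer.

50

Checking all 182 ordered pairs for relation 'after'; matching pairs in alphabetical order:
(A, C): A after C ✓
(A, J): A after J ✓
(A, Q): A after Q ✓
(A, W): A after W ✓
(B, C): B after C ✓
(B, E): B after E ✓
(B, J): B after J ✓
(B, P): B after P ✓
(B, Q): B after Q ✓
(B, V): B after V ✓
(B, W): B after W ✓
(C, W): C after W ✓
(E, W): E after W ✓
(G, C): G after C ✓
(G, E): G after E ✓
(G, H): G after H ✓
(G, J): G after J ✓
(G, P): G after P ✓
(G, Q): G after Q ✓
(G, V): G after V ✓
(G, W): G after W ✓
(H, Q): H after Q ✓
(H, W): H after W ✓
(J, W): J after W ✓
... plus 26 further pairs not listed.
Count: 50.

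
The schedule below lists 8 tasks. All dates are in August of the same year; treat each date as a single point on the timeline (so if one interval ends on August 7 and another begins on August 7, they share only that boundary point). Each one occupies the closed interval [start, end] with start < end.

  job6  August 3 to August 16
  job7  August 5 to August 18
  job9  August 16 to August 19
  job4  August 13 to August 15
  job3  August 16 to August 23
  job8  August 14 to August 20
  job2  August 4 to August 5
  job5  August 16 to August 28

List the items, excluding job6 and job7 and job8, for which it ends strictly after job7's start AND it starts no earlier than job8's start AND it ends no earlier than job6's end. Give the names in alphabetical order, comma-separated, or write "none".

job3, job5, job9

Conditions: its end is strictly after job7's start (X.end > August 5) AND its start is no earlier than job8's start (X.start >= August 14) AND its end is no earlier than job6's end (X.end >= August 16).
job2: end August 5 > August 5? ✗; start August 4 >= August 14? ✗; end August 5 >= August 16? ✗ → no.
job3: end August 23 > August 5? ✓; start August 16 >= August 14? ✓; end August 23 >= August 16? ✓ → yes.
job4: end August 15 > August 5? ✓; start August 13 >= August 14? ✗; end August 15 >= August 16? ✗ → no.
job5: end August 28 > August 5? ✓; start August 16 >= August 14? ✓; end August 28 >= August 16? ✓ → yes.
job9: end August 19 > August 5? ✓; start August 16 >= August 14? ✓; end August 19 >= August 16? ✓ → yes.
Result: job3, job5, job9.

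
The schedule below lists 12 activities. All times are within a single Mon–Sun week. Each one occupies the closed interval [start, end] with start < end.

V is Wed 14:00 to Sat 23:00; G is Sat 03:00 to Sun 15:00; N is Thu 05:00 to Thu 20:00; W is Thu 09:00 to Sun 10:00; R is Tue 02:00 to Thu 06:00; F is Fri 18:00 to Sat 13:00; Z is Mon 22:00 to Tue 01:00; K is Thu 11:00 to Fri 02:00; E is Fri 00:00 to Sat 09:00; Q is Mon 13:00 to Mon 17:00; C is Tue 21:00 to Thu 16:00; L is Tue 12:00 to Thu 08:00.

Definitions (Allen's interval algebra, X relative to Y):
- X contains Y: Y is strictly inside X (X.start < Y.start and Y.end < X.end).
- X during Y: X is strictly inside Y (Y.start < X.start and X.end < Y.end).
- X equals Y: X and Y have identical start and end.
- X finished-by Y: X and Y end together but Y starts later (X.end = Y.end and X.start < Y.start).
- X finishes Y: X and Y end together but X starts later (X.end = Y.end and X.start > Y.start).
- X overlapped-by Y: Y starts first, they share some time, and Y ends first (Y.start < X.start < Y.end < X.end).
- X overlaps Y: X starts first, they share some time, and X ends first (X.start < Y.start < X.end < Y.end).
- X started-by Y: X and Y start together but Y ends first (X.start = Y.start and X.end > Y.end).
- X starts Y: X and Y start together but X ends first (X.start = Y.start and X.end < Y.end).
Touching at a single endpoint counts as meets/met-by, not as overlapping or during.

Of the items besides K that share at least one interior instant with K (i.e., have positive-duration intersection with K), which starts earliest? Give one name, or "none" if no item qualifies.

C

Target K = [Thu 11:00, Fri 02:00].
C [Tue 21:00, Thu 16:00] → overlaps → candidate.
E [Fri 00:00, Sat 09:00] → overlapped-by → candidate.
F [Fri 18:00, Sat 13:00] → after → excluded.
G [Sat 03:00, Sun 15:00] → after → excluded.
L [Tue 12:00, Thu 08:00] → before → excluded.
N [Thu 05:00, Thu 20:00] → overlaps → candidate.
Q [Mon 13:00, Mon 17:00] → before → excluded.
R [Tue 02:00, Thu 06:00] → before → excluded.
V [Wed 14:00, Sat 23:00] → contains → candidate.
W [Thu 09:00, Sun 10:00] → contains → candidate.
Z [Mon 22:00, Tue 01:00] → before → excluded.
Among candidates, earliest start is Tue 21:00 → C.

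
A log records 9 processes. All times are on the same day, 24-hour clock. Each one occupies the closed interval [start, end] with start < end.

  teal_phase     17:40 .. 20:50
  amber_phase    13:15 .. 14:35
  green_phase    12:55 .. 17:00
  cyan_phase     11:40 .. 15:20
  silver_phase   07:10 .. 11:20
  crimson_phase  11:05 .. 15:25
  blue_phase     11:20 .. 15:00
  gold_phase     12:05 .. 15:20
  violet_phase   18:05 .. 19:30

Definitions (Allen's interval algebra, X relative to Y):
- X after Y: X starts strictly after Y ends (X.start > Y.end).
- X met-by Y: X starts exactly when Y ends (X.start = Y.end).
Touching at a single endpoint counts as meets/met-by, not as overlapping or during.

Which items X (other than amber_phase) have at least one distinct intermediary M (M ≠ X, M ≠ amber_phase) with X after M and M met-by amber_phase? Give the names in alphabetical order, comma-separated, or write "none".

none

Target amber_phase = [13:15, 14:35].
Intermediaries M with M met-by amber_phase: none.
Union: none.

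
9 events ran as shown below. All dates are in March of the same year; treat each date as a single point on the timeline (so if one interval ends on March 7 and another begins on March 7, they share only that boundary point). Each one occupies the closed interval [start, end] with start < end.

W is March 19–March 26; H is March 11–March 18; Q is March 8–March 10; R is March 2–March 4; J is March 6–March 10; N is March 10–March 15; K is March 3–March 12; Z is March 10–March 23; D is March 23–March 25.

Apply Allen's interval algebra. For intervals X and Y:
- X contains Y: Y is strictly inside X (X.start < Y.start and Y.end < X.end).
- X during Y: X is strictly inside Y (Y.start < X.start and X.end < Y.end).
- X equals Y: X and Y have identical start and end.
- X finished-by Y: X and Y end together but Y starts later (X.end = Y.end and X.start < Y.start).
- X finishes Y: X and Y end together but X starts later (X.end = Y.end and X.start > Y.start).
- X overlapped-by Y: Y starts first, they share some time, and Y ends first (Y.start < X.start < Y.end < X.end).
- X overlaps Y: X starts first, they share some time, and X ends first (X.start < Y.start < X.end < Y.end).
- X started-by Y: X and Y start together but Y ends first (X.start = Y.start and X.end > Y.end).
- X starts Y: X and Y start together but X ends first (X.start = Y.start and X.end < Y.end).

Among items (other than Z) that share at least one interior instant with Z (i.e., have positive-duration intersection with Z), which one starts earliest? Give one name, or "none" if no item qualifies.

K

Target Z = [March 10, March 23].
D [March 23, March 25] → met-by → excluded.
H [March 11, March 18] → during → candidate.
J [March 6, March 10] → meets → excluded.
K [March 3, March 12] → overlaps → candidate.
N [March 10, March 15] → starts → candidate.
Q [March 8, March 10] → meets → excluded.
R [March 2, March 4] → before → excluded.
W [March 19, March 26] → overlapped-by → candidate.
Among candidates, earliest start is March 3 → K.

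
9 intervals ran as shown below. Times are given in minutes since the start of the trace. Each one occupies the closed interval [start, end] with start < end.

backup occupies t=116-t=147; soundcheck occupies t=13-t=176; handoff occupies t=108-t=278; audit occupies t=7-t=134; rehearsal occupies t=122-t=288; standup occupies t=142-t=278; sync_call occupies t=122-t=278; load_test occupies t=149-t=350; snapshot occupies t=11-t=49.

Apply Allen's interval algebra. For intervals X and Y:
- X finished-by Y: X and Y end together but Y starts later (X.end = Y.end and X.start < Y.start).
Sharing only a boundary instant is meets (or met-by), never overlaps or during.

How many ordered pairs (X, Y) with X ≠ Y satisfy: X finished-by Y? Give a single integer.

3

Checking all 72 ordered pairs for relation 'finished-by'; matching pairs in alphabetical order:
(handoff, standup): handoff finished-by standup ✓
(handoff, sync_call): handoff finished-by sync_call ✓
(sync_call, standup): sync_call finished-by standup ✓
Count: 3.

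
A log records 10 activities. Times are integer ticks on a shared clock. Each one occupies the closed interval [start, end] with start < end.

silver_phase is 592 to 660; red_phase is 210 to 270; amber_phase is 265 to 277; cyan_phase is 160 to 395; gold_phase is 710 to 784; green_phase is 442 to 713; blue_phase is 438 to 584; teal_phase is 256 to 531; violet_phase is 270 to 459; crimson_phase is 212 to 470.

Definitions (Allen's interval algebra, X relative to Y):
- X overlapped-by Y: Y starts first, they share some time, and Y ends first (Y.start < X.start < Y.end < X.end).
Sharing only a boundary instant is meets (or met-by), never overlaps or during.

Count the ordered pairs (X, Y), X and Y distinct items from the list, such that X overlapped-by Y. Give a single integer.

Checking all 90 ordered pairs for relation 'overlapped-by'; matching pairs in alphabetical order:
(amber_phase, red_phase): amber_phase overlapped-by red_phase ✓
(blue_phase, crimson_phase): blue_phase overlapped-by crimson_phase ✓
(blue_phase, teal_phase): blue_phase overlapped-by teal_phase ✓
(blue_phase, violet_phase): blue_phase overlapped-by violet_phase ✓
(crimson_phase, cyan_phase): crimson_phase overlapped-by cyan_phase ✓
(crimson_phase, red_phase): crimson_phase overlapped-by red_phase ✓
(gold_phase, green_phase): gold_phase overlapped-by green_phase ✓
(green_phase, blue_phase): green_phase overlapped-by blue_phase ✓
(green_phase, crimson_phase): green_phase overlapped-by crimson_phase ✓
(green_phase, teal_phase): green_phase overlapped-by teal_phase ✓
(green_phase, violet_phase): green_phase overlapped-by violet_phase ✓
(teal_phase, crimson_phase): teal_phase overlapped-by crimson_phase ✓
(teal_phase, cyan_phase): teal_phase overlapped-by cyan_phase ✓
(teal_phase, red_phase): teal_phase overlapped-by red_phase ✓
(violet_phase, amber_phase): violet_phase overlapped-by amber_phase ✓
(violet_phase, cyan_phase): violet_phase overlapped-by cyan_phase ✓
Count: 16.

16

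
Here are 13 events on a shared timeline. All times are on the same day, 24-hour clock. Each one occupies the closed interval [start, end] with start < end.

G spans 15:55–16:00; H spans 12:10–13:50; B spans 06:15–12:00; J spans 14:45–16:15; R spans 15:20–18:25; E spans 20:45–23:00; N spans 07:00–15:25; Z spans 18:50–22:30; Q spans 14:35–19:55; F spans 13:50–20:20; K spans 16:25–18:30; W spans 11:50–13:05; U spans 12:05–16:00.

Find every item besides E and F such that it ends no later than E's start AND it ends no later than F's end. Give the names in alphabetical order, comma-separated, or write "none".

B, G, H, J, K, N, Q, R, U, W

Conditions: its end is no later than E's start (X.end <= 20:45) AND its end is no later than F's end (X.end <= 20:20).
B: end 12:00 <= 20:45? ✓; end 12:00 <= 20:20? ✓ → yes.
G: end 16:00 <= 20:45? ✓; end 16:00 <= 20:20? ✓ → yes.
H: end 13:50 <= 20:45? ✓; end 13:50 <= 20:20? ✓ → yes.
J: end 16:15 <= 20:45? ✓; end 16:15 <= 20:20? ✓ → yes.
K: end 18:30 <= 20:45? ✓; end 18:30 <= 20:20? ✓ → yes.
N: end 15:25 <= 20:45? ✓; end 15:25 <= 20:20? ✓ → yes.
Q: end 19:55 <= 20:45? ✓; end 19:55 <= 20:20? ✓ → yes.
R: end 18:25 <= 20:45? ✓; end 18:25 <= 20:20? ✓ → yes.
U: end 16:00 <= 20:45? ✓; end 16:00 <= 20:20? ✓ → yes.
W: end 13:05 <= 20:45? ✓; end 13:05 <= 20:20? ✓ → yes.
Z: end 22:30 <= 20:45? ✗; end 22:30 <= 20:20? ✗ → no.
Result: B, G, H, J, K, N, Q, R, U, W.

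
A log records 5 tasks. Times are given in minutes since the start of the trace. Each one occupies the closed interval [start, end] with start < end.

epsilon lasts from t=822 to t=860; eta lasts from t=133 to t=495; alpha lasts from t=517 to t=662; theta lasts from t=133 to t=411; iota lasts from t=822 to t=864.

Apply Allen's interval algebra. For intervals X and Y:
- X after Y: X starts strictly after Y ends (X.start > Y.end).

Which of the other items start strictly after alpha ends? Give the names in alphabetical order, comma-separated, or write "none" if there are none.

epsilon, iota

Target alpha = [t=517, t=662].
epsilon [t=822, t=860] → after → yes.
eta [t=133, t=495] → before → no.
iota [t=822, t=864] → after → yes.
theta [t=133, t=411] → before → no.
Result: epsilon, iota.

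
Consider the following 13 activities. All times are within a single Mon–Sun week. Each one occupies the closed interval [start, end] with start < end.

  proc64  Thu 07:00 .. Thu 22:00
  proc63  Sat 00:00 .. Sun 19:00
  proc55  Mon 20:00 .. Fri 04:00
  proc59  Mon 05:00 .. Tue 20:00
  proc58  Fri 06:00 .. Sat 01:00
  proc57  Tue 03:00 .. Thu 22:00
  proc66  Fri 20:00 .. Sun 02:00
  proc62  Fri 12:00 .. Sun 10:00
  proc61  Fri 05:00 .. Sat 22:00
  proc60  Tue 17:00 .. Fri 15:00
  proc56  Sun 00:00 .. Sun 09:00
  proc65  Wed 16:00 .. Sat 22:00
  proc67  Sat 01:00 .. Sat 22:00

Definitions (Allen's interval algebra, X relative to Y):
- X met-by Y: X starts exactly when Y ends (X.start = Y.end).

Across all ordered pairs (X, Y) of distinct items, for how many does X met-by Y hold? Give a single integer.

Checking all 156 ordered pairs for relation 'met-by'; matching pairs in alphabetical order:
(proc67, proc58): proc67 met-by proc58 ✓
Count: 1.

1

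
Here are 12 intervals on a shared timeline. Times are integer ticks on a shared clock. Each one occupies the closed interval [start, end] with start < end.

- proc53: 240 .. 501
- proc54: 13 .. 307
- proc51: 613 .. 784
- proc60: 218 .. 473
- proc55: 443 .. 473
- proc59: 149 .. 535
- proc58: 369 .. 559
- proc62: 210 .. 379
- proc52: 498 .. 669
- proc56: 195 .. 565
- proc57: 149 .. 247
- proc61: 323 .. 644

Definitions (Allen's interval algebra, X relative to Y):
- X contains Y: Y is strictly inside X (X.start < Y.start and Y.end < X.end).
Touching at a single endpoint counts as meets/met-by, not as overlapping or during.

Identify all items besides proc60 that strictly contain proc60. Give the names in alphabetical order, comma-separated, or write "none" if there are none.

Target proc60 = [218, 473].
proc51 [613, 784] → after → no.
proc52 [498, 669] → after → no.
proc53 [240, 501] → overlapped-by → no.
proc54 [13, 307] → overlaps → no.
proc55 [443, 473] → finishes → no.
proc56 [195, 565] → contains → yes.
proc57 [149, 247] → overlaps → no.
proc58 [369, 559] → overlapped-by → no.
proc59 [149, 535] → contains → yes.
proc61 [323, 644] → overlapped-by → no.
proc62 [210, 379] → overlaps → no.
Result: proc56, proc59.

proc56, proc59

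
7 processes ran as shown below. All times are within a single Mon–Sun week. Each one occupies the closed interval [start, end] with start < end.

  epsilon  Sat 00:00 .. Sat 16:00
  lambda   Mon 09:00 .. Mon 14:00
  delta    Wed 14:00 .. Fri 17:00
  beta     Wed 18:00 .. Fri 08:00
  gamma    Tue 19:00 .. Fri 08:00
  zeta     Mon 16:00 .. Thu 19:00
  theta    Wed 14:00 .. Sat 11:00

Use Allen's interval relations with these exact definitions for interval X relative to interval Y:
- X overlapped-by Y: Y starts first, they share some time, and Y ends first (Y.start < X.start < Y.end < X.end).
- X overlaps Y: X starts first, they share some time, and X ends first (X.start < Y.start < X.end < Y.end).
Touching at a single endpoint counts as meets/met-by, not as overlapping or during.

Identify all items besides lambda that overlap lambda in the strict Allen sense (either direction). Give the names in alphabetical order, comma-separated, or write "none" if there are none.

Target lambda = [Mon 09:00, Mon 14:00].
beta [Wed 18:00, Fri 08:00] → after → no.
delta [Wed 14:00, Fri 17:00] → after → no.
epsilon [Sat 00:00, Sat 16:00] → after → no.
gamma [Tue 19:00, Fri 08:00] → after → no.
theta [Wed 14:00, Sat 11:00] → after → no.
zeta [Mon 16:00, Thu 19:00] → after → no.
Result: none.

none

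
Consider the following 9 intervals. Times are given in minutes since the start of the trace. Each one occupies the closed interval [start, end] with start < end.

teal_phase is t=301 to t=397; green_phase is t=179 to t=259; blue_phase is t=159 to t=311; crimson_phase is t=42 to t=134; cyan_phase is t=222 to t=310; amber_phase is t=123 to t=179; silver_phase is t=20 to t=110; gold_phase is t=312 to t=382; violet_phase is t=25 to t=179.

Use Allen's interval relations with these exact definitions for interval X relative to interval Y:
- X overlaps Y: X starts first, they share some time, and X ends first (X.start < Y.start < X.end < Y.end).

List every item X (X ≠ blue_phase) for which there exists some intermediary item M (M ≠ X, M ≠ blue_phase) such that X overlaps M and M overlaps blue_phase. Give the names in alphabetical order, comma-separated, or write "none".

Target blue_phase = [t=159, t=311].
Intermediaries M with M overlaps blue_phase: amber_phase, violet_phase.
Via amber_phase — items with X overlaps amber_phase: crimson_phase.
Via violet_phase — items with X overlaps violet_phase: silver_phase.
Union: crimson_phase, silver_phase.

crimson_phase, silver_phase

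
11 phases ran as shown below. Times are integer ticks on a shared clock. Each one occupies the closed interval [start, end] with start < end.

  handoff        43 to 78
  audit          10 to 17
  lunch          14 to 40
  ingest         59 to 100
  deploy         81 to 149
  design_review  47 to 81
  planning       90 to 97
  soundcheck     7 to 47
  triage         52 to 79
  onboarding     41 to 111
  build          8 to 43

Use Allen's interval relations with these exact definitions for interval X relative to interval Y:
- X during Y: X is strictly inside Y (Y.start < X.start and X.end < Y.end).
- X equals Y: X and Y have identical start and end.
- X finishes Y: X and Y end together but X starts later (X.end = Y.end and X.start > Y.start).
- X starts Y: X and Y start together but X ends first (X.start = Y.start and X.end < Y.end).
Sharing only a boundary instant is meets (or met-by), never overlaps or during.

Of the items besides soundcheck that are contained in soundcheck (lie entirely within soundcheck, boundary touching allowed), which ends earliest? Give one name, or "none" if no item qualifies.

audit

Target soundcheck = [7, 47].
audit [10, 17] → during → candidate.
build [8, 43] → during → candidate.
deploy [81, 149] → after → excluded.
design_review [47, 81] → met-by → excluded.
handoff [43, 78] → overlapped-by → excluded.
ingest [59, 100] → after → excluded.
lunch [14, 40] → during → candidate.
onboarding [41, 111] → overlapped-by → excluded.
planning [90, 97] → after → excluded.
triage [52, 79] → after → excluded.
Among candidates, earliest end is 17 → audit.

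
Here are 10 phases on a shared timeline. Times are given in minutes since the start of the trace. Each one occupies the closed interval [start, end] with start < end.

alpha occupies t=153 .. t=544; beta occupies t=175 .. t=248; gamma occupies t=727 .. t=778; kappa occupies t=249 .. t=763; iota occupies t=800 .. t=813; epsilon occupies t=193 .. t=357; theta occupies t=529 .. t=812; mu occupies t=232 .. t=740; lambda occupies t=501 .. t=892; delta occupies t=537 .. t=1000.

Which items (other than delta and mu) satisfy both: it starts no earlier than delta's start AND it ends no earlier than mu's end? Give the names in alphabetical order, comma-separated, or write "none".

gamma, iota

Conditions: its start is no earlier than delta's start (X.start >= t=537) AND its end is no earlier than mu's end (X.end >= t=740).
alpha: start t=153 >= t=537? ✗; end t=544 >= t=740? ✗ → no.
beta: start t=175 >= t=537? ✗; end t=248 >= t=740? ✗ → no.
epsilon: start t=193 >= t=537? ✗; end t=357 >= t=740? ✗ → no.
gamma: start t=727 >= t=537? ✓; end t=778 >= t=740? ✓ → yes.
iota: start t=800 >= t=537? ✓; end t=813 >= t=740? ✓ → yes.
kappa: start t=249 >= t=537? ✗; end t=763 >= t=740? ✓ → no.
lambda: start t=501 >= t=537? ✗; end t=892 >= t=740? ✓ → no.
theta: start t=529 >= t=537? ✗; end t=812 >= t=740? ✓ → no.
Result: gamma, iota.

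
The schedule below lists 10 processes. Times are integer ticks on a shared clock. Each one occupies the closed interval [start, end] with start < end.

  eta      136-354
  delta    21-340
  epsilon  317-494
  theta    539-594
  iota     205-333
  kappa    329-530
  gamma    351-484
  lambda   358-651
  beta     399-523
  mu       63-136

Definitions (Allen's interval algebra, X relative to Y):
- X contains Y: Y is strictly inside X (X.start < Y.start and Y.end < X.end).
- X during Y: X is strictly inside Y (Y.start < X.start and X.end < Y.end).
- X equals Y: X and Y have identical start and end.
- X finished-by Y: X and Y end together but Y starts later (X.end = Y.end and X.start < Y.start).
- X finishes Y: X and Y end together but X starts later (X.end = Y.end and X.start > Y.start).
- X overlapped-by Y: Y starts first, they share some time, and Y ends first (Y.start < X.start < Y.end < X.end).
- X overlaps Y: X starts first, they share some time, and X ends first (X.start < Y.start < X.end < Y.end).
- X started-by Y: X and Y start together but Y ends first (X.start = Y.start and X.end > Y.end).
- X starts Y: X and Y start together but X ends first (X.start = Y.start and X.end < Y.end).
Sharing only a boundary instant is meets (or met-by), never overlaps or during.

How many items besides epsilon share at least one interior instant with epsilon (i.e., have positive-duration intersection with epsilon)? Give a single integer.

Target epsilon = [317, 494].
beta [399, 523] → overlapped-by → counts.
delta [21, 340] → overlaps → counts.
eta [136, 354] → overlaps → counts.
gamma [351, 484] → during → counts.
iota [205, 333] → overlaps → counts.
kappa [329, 530] → overlapped-by → counts.
lambda [358, 651] → overlapped-by → counts.
mu [63, 136] → before → no.
theta [539, 594] → after → no.
Total: 7.

7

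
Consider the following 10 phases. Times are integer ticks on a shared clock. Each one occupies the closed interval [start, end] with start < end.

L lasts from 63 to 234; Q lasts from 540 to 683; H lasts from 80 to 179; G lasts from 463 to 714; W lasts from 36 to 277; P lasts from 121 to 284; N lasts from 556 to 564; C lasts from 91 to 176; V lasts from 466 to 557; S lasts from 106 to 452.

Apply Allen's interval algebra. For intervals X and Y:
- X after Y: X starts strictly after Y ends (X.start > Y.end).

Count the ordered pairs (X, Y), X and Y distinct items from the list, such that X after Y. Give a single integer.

24

Checking all 90 ordered pairs for relation 'after'; matching pairs in alphabetical order:
(G, C): G after C ✓
(G, H): G after H ✓
(G, L): G after L ✓
(G, P): G after P ✓
(G, S): G after S ✓
(G, W): G after W ✓
(N, C): N after C ✓
(N, H): N after H ✓
(N, L): N after L ✓
(N, P): N after P ✓
(N, S): N after S ✓
(N, W): N after W ✓
(Q, C): Q after C ✓
(Q, H): Q after H ✓
(Q, L): Q after L ✓
(Q, P): Q after P ✓
(Q, S): Q after S ✓
(Q, W): Q after W ✓
(V, C): V after C ✓
(V, H): V after H ✓
(V, L): V after L ✓
(V, P): V after P ✓
(V, S): V after S ✓
(V, W): V after W ✓
Count: 24.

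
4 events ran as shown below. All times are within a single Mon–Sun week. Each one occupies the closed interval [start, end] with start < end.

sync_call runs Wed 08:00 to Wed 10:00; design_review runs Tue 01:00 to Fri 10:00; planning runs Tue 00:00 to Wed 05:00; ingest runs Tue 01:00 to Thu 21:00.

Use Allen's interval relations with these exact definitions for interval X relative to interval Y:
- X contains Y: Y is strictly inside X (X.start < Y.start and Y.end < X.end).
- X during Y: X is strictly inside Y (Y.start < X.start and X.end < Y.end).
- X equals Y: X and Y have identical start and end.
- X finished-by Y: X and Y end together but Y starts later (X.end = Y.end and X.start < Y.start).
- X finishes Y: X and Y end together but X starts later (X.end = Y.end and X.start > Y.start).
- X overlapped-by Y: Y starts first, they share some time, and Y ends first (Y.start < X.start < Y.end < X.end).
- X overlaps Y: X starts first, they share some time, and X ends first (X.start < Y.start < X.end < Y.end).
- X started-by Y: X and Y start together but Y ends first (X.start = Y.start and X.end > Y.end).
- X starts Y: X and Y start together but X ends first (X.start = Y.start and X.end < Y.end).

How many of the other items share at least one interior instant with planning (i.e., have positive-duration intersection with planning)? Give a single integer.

Target planning = [Tue 00:00, Wed 05:00].
design_review [Tue 01:00, Fri 10:00] → overlapped-by → counts.
ingest [Tue 01:00, Thu 21:00] → overlapped-by → counts.
sync_call [Wed 08:00, Wed 10:00] → after → no.
Total: 2.

2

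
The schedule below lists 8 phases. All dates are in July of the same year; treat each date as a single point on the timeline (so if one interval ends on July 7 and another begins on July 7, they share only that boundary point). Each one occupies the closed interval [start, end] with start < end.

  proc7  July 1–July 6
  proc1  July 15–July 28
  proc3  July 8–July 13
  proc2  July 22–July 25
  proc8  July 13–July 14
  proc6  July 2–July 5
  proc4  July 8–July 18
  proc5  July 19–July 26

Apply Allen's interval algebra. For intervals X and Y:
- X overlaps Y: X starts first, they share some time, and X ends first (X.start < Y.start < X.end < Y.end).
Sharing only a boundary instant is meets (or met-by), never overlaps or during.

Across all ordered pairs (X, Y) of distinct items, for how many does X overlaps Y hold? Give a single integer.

1

Checking all 56 ordered pairs for relation 'overlaps'; matching pairs in alphabetical order:
(proc4, proc1): proc4 overlaps proc1 ✓
Count: 1.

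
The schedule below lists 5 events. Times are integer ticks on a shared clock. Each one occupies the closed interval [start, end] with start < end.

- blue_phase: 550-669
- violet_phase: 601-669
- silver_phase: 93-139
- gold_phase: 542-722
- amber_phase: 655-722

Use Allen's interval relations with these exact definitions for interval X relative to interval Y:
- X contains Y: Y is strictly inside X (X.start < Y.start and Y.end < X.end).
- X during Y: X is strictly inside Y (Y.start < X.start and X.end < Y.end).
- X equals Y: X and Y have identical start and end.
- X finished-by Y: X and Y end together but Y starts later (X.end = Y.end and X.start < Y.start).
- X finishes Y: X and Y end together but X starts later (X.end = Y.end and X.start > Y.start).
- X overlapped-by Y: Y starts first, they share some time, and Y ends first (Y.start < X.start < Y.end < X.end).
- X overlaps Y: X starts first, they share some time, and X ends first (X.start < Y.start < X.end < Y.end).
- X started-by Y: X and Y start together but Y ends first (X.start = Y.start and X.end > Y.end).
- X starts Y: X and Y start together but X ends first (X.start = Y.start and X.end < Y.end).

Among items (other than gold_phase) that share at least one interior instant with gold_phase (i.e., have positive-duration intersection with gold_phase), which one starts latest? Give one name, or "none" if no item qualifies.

amber_phase

Target gold_phase = [542, 722].
amber_phase [655, 722] → finishes → candidate.
blue_phase [550, 669] → during → candidate.
silver_phase [93, 139] → before → excluded.
violet_phase [601, 669] → during → candidate.
Among candidates, latest start is 655 → amber_phase.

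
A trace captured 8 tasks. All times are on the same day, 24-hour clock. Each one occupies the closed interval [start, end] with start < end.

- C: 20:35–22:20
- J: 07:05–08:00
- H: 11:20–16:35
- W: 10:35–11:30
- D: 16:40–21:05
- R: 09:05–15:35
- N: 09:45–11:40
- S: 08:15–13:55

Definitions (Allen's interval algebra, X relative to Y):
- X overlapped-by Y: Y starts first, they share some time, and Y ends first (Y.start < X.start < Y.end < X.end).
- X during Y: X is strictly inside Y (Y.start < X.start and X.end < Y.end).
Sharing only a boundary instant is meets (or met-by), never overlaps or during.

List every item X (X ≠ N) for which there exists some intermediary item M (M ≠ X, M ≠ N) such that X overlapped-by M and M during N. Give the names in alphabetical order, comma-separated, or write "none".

H

Target N = [09:45, 11:40].
Intermediaries M with M during N: W.
Via W — items with X overlapped-by W: H.
Union: H.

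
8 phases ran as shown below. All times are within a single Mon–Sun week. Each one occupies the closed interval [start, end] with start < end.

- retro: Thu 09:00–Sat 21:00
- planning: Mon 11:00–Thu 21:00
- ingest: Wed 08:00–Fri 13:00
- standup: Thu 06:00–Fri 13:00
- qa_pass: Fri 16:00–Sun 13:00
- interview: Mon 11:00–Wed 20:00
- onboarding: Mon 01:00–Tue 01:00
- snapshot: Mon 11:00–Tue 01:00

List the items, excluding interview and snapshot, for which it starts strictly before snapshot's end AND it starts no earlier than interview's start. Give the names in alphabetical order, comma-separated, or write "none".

Conditions: its start is strictly before snapshot's end (X.start < Tue 01:00) AND its start is no earlier than interview's start (X.start >= Mon 11:00).
ingest: start Wed 08:00 < Tue 01:00? ✗; start Wed 08:00 >= Mon 11:00? ✓ → no.
onboarding: start Mon 01:00 < Tue 01:00? ✓; start Mon 01:00 >= Mon 11:00? ✗ → no.
planning: start Mon 11:00 < Tue 01:00? ✓; start Mon 11:00 >= Mon 11:00? ✓ → yes.
qa_pass: start Fri 16:00 < Tue 01:00? ✗; start Fri 16:00 >= Mon 11:00? ✓ → no.
retro: start Thu 09:00 < Tue 01:00? ✗; start Thu 09:00 >= Mon 11:00? ✓ → no.
standup: start Thu 06:00 < Tue 01:00? ✗; start Thu 06:00 >= Mon 11:00? ✓ → no.
Result: planning.

planning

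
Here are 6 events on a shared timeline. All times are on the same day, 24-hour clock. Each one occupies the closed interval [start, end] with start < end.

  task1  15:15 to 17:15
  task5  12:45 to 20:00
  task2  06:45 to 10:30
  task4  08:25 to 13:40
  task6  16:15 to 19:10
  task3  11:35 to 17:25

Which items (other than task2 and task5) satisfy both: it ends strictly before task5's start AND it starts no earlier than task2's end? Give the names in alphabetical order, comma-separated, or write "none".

Conditions: its end is strictly before task5's start (X.end < 12:45) AND its start is no earlier than task2's end (X.start >= 10:30).
task1: end 17:15 < 12:45? ✗; start 15:15 >= 10:30? ✓ → no.
task3: end 17:25 < 12:45? ✗; start 11:35 >= 10:30? ✓ → no.
task4: end 13:40 < 12:45? ✗; start 08:25 >= 10:30? ✗ → no.
task6: end 19:10 < 12:45? ✗; start 16:15 >= 10:30? ✓ → no.
Result: none.

none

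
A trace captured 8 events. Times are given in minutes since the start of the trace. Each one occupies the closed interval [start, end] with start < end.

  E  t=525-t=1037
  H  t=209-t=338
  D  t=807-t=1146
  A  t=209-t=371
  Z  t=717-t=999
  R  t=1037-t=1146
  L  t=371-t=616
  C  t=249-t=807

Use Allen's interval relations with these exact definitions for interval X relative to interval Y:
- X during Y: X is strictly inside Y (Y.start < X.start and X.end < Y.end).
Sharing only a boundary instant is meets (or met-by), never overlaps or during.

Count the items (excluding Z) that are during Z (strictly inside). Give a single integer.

0

Target Z = [t=717, t=999].
A [t=209, t=371] → before → no.
C [t=249, t=807] → overlaps → no.
D [t=807, t=1146] → overlapped-by → no.
E [t=525, t=1037] → contains → no.
H [t=209, t=338] → before → no.
L [t=371, t=616] → before → no.
R [t=1037, t=1146] → after → no.
Total: 0.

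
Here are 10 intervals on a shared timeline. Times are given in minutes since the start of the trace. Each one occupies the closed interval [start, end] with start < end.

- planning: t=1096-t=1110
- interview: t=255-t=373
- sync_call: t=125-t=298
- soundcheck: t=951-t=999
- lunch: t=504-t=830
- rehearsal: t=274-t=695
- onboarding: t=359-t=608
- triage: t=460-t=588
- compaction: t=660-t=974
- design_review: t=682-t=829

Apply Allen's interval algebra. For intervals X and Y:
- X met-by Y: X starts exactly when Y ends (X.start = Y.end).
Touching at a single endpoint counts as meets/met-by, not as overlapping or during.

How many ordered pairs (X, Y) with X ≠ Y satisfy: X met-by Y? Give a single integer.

Checking all 90 ordered pairs for relation 'met-by'; matching pairs in alphabetical order:
No pair satisfies it.
Count: 0.

0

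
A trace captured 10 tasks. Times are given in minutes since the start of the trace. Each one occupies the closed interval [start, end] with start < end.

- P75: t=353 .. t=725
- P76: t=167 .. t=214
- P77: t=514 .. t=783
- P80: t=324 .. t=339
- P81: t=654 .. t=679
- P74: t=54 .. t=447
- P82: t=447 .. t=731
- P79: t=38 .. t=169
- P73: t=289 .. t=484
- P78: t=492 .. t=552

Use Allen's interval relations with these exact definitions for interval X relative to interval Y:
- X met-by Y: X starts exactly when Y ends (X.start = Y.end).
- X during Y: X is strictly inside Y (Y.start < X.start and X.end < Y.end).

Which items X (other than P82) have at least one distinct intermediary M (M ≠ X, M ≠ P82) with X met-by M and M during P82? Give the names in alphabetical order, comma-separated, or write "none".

Target P82 = [t=447, t=731].
Intermediaries M with M during P82: P78, P81.
Via P78 — items with X met-by P78: none.
Via P81 — items with X met-by P81: none.
Union: none.

none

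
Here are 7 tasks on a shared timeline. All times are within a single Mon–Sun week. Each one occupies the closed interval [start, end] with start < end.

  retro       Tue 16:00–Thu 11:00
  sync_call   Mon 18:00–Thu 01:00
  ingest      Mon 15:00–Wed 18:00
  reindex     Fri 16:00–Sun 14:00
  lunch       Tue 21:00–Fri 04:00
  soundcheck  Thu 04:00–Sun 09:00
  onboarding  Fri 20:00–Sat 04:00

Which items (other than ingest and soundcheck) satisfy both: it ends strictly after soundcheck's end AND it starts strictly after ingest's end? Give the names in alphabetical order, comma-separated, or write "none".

Conditions: its end is strictly after soundcheck's end (X.end > Sun 09:00) AND its start is strictly after ingest's end (X.start > Wed 18:00).
lunch: end Fri 04:00 > Sun 09:00? ✗; start Tue 21:00 > Wed 18:00? ✗ → no.
onboarding: end Sat 04:00 > Sun 09:00? ✗; start Fri 20:00 > Wed 18:00? ✓ → no.
reindex: end Sun 14:00 > Sun 09:00? ✓; start Fri 16:00 > Wed 18:00? ✓ → yes.
retro: end Thu 11:00 > Sun 09:00? ✗; start Tue 16:00 > Wed 18:00? ✗ → no.
sync_call: end Thu 01:00 > Sun 09:00? ✗; start Mon 18:00 > Wed 18:00? ✗ → no.
Result: reindex.

reindex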